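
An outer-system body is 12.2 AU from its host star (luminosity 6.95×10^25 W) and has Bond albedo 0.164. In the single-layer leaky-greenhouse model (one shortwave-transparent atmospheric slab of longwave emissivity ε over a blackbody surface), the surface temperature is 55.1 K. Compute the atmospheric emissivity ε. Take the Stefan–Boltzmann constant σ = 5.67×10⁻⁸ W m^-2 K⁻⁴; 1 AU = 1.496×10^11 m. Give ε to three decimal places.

0.672

Orbital distance: d = 12.2 AU = 1.825×10^12 m.
S = L/(4πd²) = 1.660 W m^-2.
TOA balance gives T_e = 49.74 K.
Inverting T_s⁴ = 2T_e⁴/(2−ε): (T_e/T_s)⁴ = 0.6640, so ε = 2(1 − 0.6640) = 0.6721.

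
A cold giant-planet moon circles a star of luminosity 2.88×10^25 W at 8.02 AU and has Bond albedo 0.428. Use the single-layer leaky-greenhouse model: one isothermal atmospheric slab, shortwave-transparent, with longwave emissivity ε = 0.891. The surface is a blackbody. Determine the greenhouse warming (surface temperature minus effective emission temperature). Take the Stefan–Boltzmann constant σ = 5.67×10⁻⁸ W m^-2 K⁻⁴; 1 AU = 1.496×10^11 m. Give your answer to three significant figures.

Orbital distance: d = 8.02 AU = 1.200×10^12 m.
Spreading L over a sphere of radius d: S = 2.88×10^25/(4π·1.20×10^12²) = 1.592 W m^-2.
At the top of the atmosphere, σT_e⁴ = S(1−α)/4 = 0.2277 W m^-2, giving T_e = 44.76 K.
Surface balance with a leaky layer gives σT_s⁴ = σT_e⁴·2/(2−ε), so T_s = T_e·[2/(2−0.891)]^(1/4) = 51.87 K.
Greenhouse warming: T_s − T_e = 7.110 K.

7.11 kelvin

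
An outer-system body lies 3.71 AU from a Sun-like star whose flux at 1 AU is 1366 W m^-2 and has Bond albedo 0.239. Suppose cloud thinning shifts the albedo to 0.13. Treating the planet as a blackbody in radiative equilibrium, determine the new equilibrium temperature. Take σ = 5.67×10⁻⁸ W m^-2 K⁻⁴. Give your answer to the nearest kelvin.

Irradiance scales as 1/d², so S = 1366 W m^-2 × (1/3.71)² = 99.24 W m^-2.
With the new albedo, S(1−α₂)/4 = 21.59 W m^-2, so T₂ = 139.7 K.

140 K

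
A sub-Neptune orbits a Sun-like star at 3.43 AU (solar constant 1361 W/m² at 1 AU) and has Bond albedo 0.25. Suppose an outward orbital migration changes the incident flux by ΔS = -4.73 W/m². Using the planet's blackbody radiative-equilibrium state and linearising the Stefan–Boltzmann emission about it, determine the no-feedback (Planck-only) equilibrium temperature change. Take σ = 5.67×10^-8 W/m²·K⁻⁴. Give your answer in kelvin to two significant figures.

Irradiance scales as 1/d², so S = 1361 W/m² × (1/3.43)² = 115.7 W/m².
Unperturbed T_e = [115.7·(1−0.25)/(4σ)]^¼ = 139.9 K.
ΔF = Δ[S(1−α)]/4 = (1−0.25)·-4.73/4 = -0.8869 W/m².
The Planck feedback parameter is 4σT_e³ = 0.6204 W/m²/K.
So ΔT₀ = -0.8869/0.6204 = -1.43 K.

-1.4 K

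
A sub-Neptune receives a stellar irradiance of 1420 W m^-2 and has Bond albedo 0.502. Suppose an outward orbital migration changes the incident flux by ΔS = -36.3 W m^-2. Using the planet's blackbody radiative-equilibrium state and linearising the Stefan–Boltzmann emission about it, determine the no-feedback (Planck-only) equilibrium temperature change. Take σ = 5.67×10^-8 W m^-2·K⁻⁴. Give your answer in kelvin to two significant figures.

Reference equilibrium: T_e = [S(1−α)/(4σ)]^(1/4) = 236.3 K.
TOA radiative forcing: ΔF = (1−α)ΔS/4 = 0.498·(-36.3)/4 = -4.519 W m^-2.
Planck response: λ_P = 4σT_e³ = 4·5.67×10⁻⁸·(236.3)³ = 2.993 W m^-2/K.
ΔT₀ = ΔF/λ_P = -4.519/2.993 = -1.51 K.

-1.5 K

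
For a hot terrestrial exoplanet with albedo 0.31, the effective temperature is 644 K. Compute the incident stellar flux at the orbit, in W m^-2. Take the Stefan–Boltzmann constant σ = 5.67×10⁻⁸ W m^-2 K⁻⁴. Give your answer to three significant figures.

56500 W m^-2

Invert the energy balance for S: S = 4σT⁴/(1−α).
The emitted flux is σT⁴ = 9753 W m^-2.
S = 4·9753/0.69 = 56540 W m^-2.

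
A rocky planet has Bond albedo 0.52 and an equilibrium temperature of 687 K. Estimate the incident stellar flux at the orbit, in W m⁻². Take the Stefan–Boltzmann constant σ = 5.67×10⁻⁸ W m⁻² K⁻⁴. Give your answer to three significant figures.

1.05×10^5 W m⁻²

Invert the energy balance for S: S = 4σT⁴/(1−α).
σT⁴ = 5.67×10⁻⁸·(687)⁴ = 12630 W m⁻².
S = 4·12630/0.48 = 1.053×10^5 W m⁻².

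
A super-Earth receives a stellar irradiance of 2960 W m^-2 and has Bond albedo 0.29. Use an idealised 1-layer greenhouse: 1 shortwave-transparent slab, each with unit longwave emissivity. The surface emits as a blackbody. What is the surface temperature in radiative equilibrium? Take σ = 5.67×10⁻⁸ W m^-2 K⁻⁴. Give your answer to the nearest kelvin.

369 K

Top-of-atmosphere balance: σT_e⁴ = S(1−α)/4 = 525.4 W m^-2 → T_e = 310.3 K.
With N = 1 opaque layers, T_s = (N+1)^(1/4)·T_e = 2^(1/4)·310.3 = 369.0 K.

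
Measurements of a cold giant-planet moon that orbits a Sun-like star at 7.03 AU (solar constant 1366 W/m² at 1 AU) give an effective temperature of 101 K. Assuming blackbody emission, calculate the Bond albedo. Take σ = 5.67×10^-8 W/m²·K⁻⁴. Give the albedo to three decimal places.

Irradiance scales as 1/d², so S = 1366 W/m² × (1/7.03)² = 27.64 W/m².
Energy balance: S(1−α)/4 = σT⁴, so 1−α = 4σT⁴/S.
σT⁴ = 5.900 W/m², so 4σT⁴ = 23.60 W/m².
1−α = 23.60/27.64 = 0.8539, so α = 0.1461.

0.146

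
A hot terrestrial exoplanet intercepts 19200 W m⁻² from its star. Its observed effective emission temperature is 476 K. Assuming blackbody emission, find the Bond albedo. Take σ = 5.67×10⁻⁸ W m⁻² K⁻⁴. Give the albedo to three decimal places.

0.394

Energy balance: S(1−α)/4 = σT⁴, so 1−α = 4σT⁴/S.
σT⁴ = 2911 W m⁻², so 4σT⁴ = 11640 W m⁻².
1−α = 11640/19200 = 0.6064, so α = 0.3936.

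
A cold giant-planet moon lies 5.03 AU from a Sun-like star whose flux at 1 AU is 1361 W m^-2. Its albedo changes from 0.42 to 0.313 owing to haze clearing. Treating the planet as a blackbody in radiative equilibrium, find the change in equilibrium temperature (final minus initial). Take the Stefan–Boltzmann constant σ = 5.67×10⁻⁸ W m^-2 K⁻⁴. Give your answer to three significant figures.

Irradiance scales as 1/d², so S = 1361 W m^-2 × (1/5.03)² = 53.79 W m^-2.
Before: T₁ = [53.79·0.58/(4σ)]^(1/4) = 108.3 K.
With α = 0.313, T₂ = 113.0 K.
Change: 113.0 − 108.3 = 4.682 K.

4.68 K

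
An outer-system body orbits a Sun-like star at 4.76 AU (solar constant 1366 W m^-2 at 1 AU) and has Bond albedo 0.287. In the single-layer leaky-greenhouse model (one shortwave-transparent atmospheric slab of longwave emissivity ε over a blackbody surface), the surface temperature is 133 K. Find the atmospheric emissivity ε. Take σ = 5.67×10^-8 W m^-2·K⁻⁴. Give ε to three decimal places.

Flux at the orbit: S = 1366/(4.76)² = 60.29 W m^-2.
First, T_e = [60.29·(1−0.287)/(4σ)]^(1/4) = 117.3 K.
T_s⁴ = T_e⁴·2/(2−ε) → ε = 2 − 2(T_e/T_s)⁴ = 2 − 2·(117.3/133)⁴ = 0.7885.

0.789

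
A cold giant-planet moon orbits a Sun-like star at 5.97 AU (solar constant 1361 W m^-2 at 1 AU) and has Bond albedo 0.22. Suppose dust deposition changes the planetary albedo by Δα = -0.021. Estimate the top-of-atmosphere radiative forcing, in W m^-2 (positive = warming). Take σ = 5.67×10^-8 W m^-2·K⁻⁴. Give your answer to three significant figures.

Flux at the orbit: S = 1361/(5.97)² = 38.19 W m^-2.
ΔF = −(S/4)Δα = −(38.19/4)×(-0.021) = 0.2005 W m^-2.

0.200 W m^-2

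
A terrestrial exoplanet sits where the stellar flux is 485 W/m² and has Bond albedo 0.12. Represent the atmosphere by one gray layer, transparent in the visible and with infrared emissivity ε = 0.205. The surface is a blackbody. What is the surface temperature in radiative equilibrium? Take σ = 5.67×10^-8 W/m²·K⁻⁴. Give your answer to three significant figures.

The planet radiates to space at T_e = [S(1−α)/(4σ)]^(1/4) = 208.3 K.
The surface balance (absorbed SW + ε·downward IR = σT_s⁴) with T_a⁴ = T_s⁴/2 reduces to T_s = T_e·[2/(2−ε)]^¼ = 214.0 K.

214 K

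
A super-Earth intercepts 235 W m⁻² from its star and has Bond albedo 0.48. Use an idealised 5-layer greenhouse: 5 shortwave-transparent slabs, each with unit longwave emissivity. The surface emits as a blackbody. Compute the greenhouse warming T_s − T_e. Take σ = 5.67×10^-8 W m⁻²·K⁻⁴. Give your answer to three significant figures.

86.1 K

OLR = S(1−α)/4 = 30.55 W m⁻²; the top layer radiates at T_e = 152.4 K.
Surface: T_s = (6)^¼·T_e = 238.4 K.
So the greenhouse effect raises the surface by 238.4 − 152.4 = 86.09 K.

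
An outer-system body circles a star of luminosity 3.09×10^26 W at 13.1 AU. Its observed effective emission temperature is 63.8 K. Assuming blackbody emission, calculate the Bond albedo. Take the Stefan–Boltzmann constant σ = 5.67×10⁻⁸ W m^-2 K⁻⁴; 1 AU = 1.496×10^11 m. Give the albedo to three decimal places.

0.413

Orbital distance: d = 13.1 AU = 1.960×10^12 m.
Flux at the orbit: S = L/(4πd²) = 3.09×10^26/(4π·(1.96×10^12)²) = 6.402 W m^-2.
Rearranging the radiative balance, α = 1 − 4σT⁴/S.
σT⁴ = 0.9394 W m^-2, so 4σT⁴ = 3.758 W m^-2.
1−α = 3.758/6.402 = 0.5869, so α = 0.4131.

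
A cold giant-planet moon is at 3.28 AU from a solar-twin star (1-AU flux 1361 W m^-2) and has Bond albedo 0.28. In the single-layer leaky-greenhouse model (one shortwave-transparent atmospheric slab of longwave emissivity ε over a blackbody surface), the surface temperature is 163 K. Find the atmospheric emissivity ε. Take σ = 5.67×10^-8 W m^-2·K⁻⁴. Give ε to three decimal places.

0.862

By the inverse-square law, S = 1361/3.28² = 126.5 W m^-2.
TOA balance gives T_e = 141.6 K.
Inverting T_s⁴ = 2T_e⁴/(2−ε): (T_e/T_s)⁴ = 0.5689, so ε = 2(1 − 0.5689) = 0.8622.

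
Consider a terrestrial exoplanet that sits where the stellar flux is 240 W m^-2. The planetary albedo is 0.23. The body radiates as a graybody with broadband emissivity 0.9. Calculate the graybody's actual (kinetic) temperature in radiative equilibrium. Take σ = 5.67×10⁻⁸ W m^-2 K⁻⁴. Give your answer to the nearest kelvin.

Absorbed flux (global mean): S(1−α)/4 = 240.0·0.77/4 = 46.20 W m^-2.
Radiative balance εσT⁴ = 46.20 gives T = [46.20/(0.9·σ)]^(1/4) = 173.5 K.

173 K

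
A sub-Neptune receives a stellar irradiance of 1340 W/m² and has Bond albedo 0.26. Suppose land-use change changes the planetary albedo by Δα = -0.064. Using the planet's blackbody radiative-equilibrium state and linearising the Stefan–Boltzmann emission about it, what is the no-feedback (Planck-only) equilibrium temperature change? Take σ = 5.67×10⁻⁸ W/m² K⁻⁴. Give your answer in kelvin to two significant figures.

5.6 kelvin

The baseline emission temperature is T_e = 257.1 K.
ΔF = −(S/4)Δα = −(1340/4)×(-0.064) = 21.44 W/m².
The Planck feedback parameter is 4σT_e³ = 3.856 W/m²/K.
Hence the no-feedback warming is ΔF/(4σT_e³) = 5.56 K.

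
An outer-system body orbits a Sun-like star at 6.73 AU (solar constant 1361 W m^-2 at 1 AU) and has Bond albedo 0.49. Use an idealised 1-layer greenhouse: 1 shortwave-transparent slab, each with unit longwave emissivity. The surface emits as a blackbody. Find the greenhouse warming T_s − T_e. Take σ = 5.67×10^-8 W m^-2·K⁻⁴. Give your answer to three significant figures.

By the inverse-square law, S = 1361/6.73² = 30.05 W m^-2.
OLR = S(1−α)/4 = 3.831 W m^-2; the top layer radiates at T_e = 90.66 K.
Surface: T_s = (2)^¼·T_e = 107.8 K.
Warming: T_s − T_e = 17.15 K.

17.2 K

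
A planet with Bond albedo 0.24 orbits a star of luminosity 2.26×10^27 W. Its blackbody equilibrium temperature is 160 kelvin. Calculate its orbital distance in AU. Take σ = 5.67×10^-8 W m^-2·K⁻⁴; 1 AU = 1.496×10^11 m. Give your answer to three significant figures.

Energy balance gives S = 4σT⁴/(1−α) = 195.6 W m^-2.
S = L/(4πd²) → d = √(L/4πS) = √(2.26×10^27/(4π·195.6)) = 9.589×10^11 m = 6.410 AU.

6.41 AU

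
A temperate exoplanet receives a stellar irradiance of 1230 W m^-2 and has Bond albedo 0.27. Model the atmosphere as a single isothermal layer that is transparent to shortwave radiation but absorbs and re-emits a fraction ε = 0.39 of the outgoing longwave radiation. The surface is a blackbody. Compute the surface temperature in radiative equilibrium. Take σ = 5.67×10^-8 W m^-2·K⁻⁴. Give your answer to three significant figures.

265 kelvin

Effective emission temperature (TOA balance): σT_e⁴ = S(1−α)/4 = 224.5 W m^-2 → T_e = 250.8 K.
Surface balance with a leaky layer gives σT_s⁴ = σT_e⁴·2/(2−ε), so T_s = T_e·[2/(2−0.39)]^(1/4) = 264.8 K.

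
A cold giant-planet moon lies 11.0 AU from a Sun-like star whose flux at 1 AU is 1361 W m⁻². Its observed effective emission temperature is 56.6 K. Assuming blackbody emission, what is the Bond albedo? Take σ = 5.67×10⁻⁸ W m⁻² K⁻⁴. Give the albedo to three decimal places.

0.793

By the inverse-square law, S = 1361/11.0² = 11.25 W m⁻².
From σT⁴ = S(1−α)/4 we invert for α: 1−α = 4σT⁴/S.
σT⁴ = 0.5819 W m⁻², so 4σT⁴ = 2.328 W m⁻².
1−α = 2.328/11.25 = 0.2069, so α = 0.7931.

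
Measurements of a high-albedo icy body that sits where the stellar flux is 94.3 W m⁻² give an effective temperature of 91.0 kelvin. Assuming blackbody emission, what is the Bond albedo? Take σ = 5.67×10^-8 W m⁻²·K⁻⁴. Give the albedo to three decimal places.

0.835

From σT⁴ = S(1−α)/4 we invert for α: 1−α = 4σT⁴/S.
4σT⁴ = 4·5.67×10⁻⁸·(91.0)⁴ = 15.55 W m⁻².
1−α = 15.55/94.30 = 0.1649, so α = 0.8351.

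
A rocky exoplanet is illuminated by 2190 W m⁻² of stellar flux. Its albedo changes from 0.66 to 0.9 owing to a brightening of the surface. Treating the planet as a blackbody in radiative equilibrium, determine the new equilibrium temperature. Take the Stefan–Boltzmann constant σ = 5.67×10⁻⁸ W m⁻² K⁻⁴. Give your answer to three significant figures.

176 kelvin

With the new albedo, S(1−α₂)/4 = 54.75 W m⁻², so T₂ = 176.3 K.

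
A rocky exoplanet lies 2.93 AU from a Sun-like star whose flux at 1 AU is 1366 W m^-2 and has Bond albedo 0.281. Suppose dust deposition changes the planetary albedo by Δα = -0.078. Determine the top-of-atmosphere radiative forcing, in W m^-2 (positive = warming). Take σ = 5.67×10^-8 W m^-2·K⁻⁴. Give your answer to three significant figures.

3.10 W m^-2

By the inverse-square law, S = 1366/2.93² = 159.1 W m^-2.
TOA radiative forcing: ΔF = −S·Δα/4 = −159.1·(-0.078)/4 = 3.103 W m^-2.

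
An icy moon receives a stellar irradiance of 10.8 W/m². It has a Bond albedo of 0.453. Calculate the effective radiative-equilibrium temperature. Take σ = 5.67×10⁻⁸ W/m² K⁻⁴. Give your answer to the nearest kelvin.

71 K

Averaging over the sphere, the absorbed flux is S(1−α)/4 = 1.477 W/m².
In equilibrium σT⁴ equals this, so T = 71.44 K.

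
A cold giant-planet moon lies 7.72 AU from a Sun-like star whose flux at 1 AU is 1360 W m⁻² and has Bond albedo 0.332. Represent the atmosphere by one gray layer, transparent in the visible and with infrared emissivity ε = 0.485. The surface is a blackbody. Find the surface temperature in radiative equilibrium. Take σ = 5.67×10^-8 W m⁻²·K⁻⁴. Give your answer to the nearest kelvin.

97 K

Flux at the orbit: S = 1360/(7.72)² = 22.82 W m⁻².
At the top of the atmosphere, σT_e⁴ = S(1−α)/4 = 3.811 W m⁻², giving T_e = 90.54 K.
Surface balance with a leaky layer gives σT_s⁴ = σT_e⁴·2/(2−ε), so T_s = T_e·[2/(2−0.485)]^(1/4) = 97.05 K.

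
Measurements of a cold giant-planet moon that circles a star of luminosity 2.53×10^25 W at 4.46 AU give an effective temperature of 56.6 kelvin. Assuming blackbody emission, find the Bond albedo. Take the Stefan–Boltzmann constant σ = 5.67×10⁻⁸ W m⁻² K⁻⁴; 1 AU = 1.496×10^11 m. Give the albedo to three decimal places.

Orbital distance: d = 4.46 AU = 6.672×10^11 m.
Spreading L over a sphere of radius d: S = 2.53×10^25/(4π·6.67×10^11²) = 4.522 W m⁻².
Energy balance: S(1−α)/4 = σT⁴, so 1−α = 4σT⁴/S.
σT⁴ = 0.5819 W m⁻², so 4σT⁴ = 2.328 W m⁻².
1−α = 2.328/4.522 = 0.5147, so α = 0.4853.

0.485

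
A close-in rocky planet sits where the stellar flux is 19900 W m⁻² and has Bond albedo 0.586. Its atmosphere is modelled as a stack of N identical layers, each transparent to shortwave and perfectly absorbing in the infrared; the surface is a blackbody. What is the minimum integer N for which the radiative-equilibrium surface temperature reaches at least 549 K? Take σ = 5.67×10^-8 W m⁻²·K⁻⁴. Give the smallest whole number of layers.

2

OLR = S(1−α)/4 = 2060 W m⁻²; the top layer radiates at T_e = 436.6 K.
Need (N+1)T_e⁴ ≥ T_s⁴, i.e. N+1 ≥ (549/436.6)⁴ = 2.501.
So N ≥ 1.501; the smallest integer is N = 2.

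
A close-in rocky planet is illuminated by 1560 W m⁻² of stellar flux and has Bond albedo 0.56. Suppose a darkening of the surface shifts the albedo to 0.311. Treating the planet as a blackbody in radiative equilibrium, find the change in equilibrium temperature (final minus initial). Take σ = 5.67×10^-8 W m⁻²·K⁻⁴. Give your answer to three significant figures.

27.8 K

Initial: T₁ = [S(1−0.56)/(4σ)]^(1/4) = 234.5 K.
Final:   T₂ = [S(1−0.311)/(4σ)]^(1/4) = 262.4 K.
ΔT = T₂ − T₁ = 27.83 K.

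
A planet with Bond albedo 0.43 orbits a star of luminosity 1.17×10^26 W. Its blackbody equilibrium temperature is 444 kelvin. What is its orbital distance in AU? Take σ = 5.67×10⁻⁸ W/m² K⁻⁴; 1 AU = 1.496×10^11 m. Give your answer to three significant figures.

0.164 AU

Energy balance gives S = 4σT⁴/(1−α) = 15460 W/m².
From L = 4πd²S, d = √(1.17×10^26/(4π·15460)) = 2.454×10^10 m = 0.1640 AU.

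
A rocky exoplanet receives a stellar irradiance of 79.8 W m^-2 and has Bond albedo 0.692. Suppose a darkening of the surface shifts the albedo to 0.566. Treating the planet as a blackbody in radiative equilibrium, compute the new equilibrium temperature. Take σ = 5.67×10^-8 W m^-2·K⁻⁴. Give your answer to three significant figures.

111 kelvin

New equilibrium: T₂ = [(1−0.566)·79.80/(4σ)]^(1/4) = 111.2 K.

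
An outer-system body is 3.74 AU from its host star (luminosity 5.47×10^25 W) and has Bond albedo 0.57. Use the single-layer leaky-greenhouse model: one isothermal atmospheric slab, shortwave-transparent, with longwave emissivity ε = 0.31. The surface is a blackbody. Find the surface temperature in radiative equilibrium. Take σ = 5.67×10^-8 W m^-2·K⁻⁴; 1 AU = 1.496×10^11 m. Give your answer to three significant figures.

d = 3.74 × 1.496×10^11 m = 5.595×10^11 m.
Flux at the orbit: S = L/(4πd²) = 5.47×10^25/(4π·(5.60×10^11)²) = 13.91 W m^-2.
At the top of the atmosphere, σT_e⁴ = S(1−α)/4 = 1.495 W m^-2, giving T_e = 71.66 K.
For a single slab of emissivity ε, T_s⁴ = 2T_e⁴/(2−ε); thus T_s = 71.66·(1.183)^(1/4) = 74.74 K.

74.7 kelvin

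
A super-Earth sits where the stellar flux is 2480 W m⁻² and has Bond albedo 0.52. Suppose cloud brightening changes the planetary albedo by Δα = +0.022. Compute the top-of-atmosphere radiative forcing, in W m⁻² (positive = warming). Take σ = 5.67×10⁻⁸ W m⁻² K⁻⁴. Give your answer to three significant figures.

-13.6 W m⁻²

ΔF = −(S/4)Δα = −(2480/4)×(+0.022) = -13.64 W m⁻².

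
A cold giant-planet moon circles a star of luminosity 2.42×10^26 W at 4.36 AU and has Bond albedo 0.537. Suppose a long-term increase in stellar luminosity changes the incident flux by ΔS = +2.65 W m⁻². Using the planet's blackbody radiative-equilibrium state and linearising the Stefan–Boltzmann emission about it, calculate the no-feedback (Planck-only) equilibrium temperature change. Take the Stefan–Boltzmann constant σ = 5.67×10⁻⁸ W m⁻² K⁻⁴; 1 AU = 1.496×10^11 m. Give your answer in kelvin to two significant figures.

1.4 kelvin

Orbital distance: d = 4.36 AU = 6.523×10^11 m.
Flux at the orbit: S = L/(4πd²) = 2.42×10^26/(4π·(6.52×10^11)²) = 45.27 W m⁻².
The baseline emission temperature is T_e = 98.05 K.
TOA radiative forcing: ΔF = (1−α)ΔS/4 = 0.463·(+2.65)/4 = 0.3067 W m⁻².
Planck response: λ_P = 4σT_e³ = 4·5.67×10⁻⁸·(98.05)³ = 0.2138 W m⁻²/K.
So ΔT₀ = 0.3067/0.2138 = 1.43 K.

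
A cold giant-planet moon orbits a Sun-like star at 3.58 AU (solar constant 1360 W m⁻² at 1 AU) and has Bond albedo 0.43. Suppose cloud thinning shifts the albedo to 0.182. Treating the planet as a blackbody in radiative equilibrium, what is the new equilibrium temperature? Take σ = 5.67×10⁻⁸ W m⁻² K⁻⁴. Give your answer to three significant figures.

Irradiance scales as 1/d², so S = 1360 W m⁻² × (1/3.58)² = 106.1 W m⁻².
T₂ = [S(1−α₂)/(4σ)]^(1/4) = [106.1·0.818/(4σ)]^(1/4) = 139.9 K.

140 K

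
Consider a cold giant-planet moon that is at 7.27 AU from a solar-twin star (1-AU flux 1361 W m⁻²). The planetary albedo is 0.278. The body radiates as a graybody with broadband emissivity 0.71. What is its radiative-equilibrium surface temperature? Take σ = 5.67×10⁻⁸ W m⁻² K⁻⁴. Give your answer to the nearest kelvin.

104 K

Irradiance scales as 1/d², so S = 1361 W m⁻² × (1/7.27)² = 25.75 W m⁻².
The planet absorbs (1−α)S over its disc πR² and re-emits over 4πR², so the mean absorbed flux is (1−0.278)·25.75/4 = 4.648 W m⁻².
Radiative balance εσT⁴ = 4.648 gives T = [4.648/(0.71·σ)]^(1/4) = 103.7 K.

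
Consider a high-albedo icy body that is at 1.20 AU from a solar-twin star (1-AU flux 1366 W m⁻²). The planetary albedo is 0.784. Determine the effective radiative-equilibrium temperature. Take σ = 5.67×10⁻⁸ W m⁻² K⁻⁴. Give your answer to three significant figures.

173 kelvin

By the inverse-square law, S = 1366/1.20² = 948.6 W m⁻².
Averaging over the sphere, the absorbed flux is S(1−α)/4 = 51.22 W m⁻².
Set σT⁴ = 51.22 → T = (51.22/σ)^(1/4) = 173.4 K.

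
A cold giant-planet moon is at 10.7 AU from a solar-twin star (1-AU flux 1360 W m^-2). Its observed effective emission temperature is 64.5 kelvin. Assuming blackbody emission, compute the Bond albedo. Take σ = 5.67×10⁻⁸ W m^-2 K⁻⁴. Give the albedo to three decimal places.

0.670

Irradiance scales as 1/d², so S = 1360 W m^-2 × (1/10.7)² = 11.88 W m^-2.
Energy balance: S(1−α)/4 = σT⁴, so 1−α = 4σT⁴/S.
4σT⁴ = 4·5.67×10⁻⁸·(64.5)⁴ = 3.925 W m^-2.
1−α = 3.925/11.88 = 0.3305, so α = 0.6695.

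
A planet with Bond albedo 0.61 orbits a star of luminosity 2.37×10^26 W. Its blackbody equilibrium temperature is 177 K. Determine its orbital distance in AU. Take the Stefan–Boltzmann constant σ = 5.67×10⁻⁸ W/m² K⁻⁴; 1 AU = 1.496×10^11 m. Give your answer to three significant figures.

The flux needed for this T is 4σT⁴/(1−0.61) = 570.8 W/m².
S = L/(4πd²) → d = √(L/4πS) = √(2.37×10^26/(4π·570.8)) = 1.818×10^11 m = 1.215 AU.

1.22 AU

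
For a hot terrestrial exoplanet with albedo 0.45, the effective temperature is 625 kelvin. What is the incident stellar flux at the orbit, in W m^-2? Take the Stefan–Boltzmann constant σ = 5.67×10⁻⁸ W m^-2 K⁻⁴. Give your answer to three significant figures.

62900 W m^-2

From S(1−α)/4 = σT⁴: S = 4σT⁴/(1−α).
The emitted flux is σT⁴ = 8652 W m^-2.
S = 4·8652/0.55 = 62920 W m^-2.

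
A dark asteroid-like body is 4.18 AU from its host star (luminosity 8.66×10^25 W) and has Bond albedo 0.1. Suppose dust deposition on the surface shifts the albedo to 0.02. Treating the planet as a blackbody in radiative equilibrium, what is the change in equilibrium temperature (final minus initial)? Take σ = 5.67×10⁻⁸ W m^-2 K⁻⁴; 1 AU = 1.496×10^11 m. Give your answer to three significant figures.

d = 4.18 × 1.496×10^11 m = 6.253×10^11 m.
Flux at the orbit: S = L/(4πd²) = 8.66×10^25/(4π·(6.25×10^11)²) = 17.62 W m^-2.
Initial: T₁ = [S(1−0.1)/(4σ)]^(1/4) = 91.45 K.
After:  T₂ = [17.62·0.98/(4σ)]^(1/4) = 93.42 K.
ΔT = T₂ − T₁ = 1.968 K.

1.97 K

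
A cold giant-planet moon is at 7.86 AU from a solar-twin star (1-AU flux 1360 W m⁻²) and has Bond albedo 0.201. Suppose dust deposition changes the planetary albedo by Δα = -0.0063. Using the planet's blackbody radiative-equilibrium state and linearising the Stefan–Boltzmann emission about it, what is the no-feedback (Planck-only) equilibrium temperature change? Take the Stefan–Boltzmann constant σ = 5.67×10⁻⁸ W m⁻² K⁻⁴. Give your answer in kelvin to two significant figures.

Flux at the orbit: S = 1360/(7.86)² = 22.01 W m⁻².
The baseline emission temperature is T_e = 93.84 K.
TOA radiative forcing: ΔF = −S·Δα/4 = −22.01·(-0.0063)/4 = 0.03467 W m⁻².
The Planck feedback parameter is 4σT_e³ = 0.1874 W m⁻²/K.
ΔT₀ = ΔF/λ_P = 0.03467/0.1874 = 0.185 K.

0.18 K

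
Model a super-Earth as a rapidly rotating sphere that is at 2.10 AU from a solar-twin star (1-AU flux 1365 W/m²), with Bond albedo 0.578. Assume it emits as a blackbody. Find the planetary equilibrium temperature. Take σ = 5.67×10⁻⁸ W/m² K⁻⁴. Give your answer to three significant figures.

155 kelvin

Flux at the orbit: S = 1365/(2.10)² = 309.5 W/m².
Absorbed flux (global mean): S(1−α)/4 = 309.5·0.422/4 = 32.65 W/m².
Balancing against σT⁴: T = (32.65/5.67×10⁻⁸)^(1/4) = 154.9 K.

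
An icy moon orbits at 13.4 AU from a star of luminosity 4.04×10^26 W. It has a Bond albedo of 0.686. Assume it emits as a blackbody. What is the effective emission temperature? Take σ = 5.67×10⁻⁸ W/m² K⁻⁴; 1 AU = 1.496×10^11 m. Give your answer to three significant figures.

57.7 kelvin

d = 13.4 × 1.496×10^11 m = 2.005×10^12 m.
Flux at the orbit: S = L/(4πd²) = 4.04×10^26/(4π·(2.00×10^12)²) = 8.000 W/m².
Absorbed flux (global mean): S(1−α)/4 = 8.000·0.314/4 = 0.6280 W/m².
Set σT⁴ = 0.6280 → T = (0.6280/σ)^(1/4) = 57.69 K.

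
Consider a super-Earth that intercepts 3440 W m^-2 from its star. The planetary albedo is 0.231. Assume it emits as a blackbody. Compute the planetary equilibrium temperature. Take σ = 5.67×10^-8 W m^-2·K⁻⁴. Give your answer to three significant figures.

329 kelvin

Averaging over the sphere, the absorbed flux is S(1−α)/4 = 661.3 W m^-2.
Set σT⁴ = 661.3 → T = (661.3/σ)^(1/4) = 328.6 K.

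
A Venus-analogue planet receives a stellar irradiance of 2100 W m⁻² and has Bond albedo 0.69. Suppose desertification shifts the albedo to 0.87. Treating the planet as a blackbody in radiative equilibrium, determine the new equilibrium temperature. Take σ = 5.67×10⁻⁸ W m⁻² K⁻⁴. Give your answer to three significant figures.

New equilibrium: T₂ = [(1−0.87)·2100/(4σ)]^(1/4) = 186.3 K.

186 kelvin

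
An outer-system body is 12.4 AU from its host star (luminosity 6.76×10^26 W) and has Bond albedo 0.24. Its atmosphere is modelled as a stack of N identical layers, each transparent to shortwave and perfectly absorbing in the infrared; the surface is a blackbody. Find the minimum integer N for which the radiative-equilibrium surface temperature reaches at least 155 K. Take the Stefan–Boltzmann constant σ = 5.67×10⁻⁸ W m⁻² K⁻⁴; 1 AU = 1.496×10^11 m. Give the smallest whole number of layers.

d = 12.4 × 1.496×10^11 m = 1.855×10^12 m.
Flux at the orbit: S = L/(4πd²) = 6.76×10^26/(4π·(1.86×10^12)²) = 15.63 W m⁻².
Top-of-atmosphere balance: σT_e⁴ = S(1−α)/4 = 2.970 W m⁻² → T_e = 85.07 K.
T_s = (N+1)^(1/4)·T_e ≥ 155 K requires N+1 ≥ (T_s/T_e)⁴ = (155/85.07)⁴ = 11.019.
So N ≥ 10.019; the smallest integer is N = 11.

11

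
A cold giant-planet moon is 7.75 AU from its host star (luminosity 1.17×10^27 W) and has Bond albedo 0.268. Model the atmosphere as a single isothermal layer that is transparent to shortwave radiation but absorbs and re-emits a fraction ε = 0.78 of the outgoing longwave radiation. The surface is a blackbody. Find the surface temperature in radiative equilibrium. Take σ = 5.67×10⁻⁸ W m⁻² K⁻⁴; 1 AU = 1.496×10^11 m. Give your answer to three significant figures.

138 K

Orbital distance: d = 7.75 AU = 1.159×10^12 m.
S = L/(4πd²) = 69.26 W m⁻².
Effective emission temperature (TOA balance): σT_e⁴ = S(1−α)/4 = 12.68 W m⁻² → T_e = 122.3 K.
For a single slab of emissivity ε, T_s⁴ = 2T_e⁴/(2−ε); thus T_s = 122.3·(1.639)^(1/4) = 138.4 K.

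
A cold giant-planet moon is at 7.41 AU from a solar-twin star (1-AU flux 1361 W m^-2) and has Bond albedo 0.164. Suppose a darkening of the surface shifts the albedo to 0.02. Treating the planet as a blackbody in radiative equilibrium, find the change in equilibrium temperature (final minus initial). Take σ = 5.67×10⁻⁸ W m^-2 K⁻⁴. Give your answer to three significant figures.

By the inverse-square law, S = 1361/7.41² = 24.79 W m^-2.
With α = 0.164, T₁ = 97.77 K.
After:  T₂ = [24.79·0.98/(4σ)]^(1/4) = 101.7 K.
Change: 101.7 − 97.77 = 3.963 K.

3.96 kelvin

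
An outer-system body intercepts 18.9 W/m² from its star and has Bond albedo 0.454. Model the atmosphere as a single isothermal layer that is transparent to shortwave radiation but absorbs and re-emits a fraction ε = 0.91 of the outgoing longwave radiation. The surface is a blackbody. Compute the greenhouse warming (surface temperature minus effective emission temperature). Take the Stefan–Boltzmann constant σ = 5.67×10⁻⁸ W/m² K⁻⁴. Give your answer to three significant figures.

The planet radiates to space at T_e = [S(1−α)/(4σ)]^(1/4) = 82.13 K.
For a single slab of emissivity ε, T_s⁴ = 2T_e⁴/(2−ε); thus T_s = 82.13·(1.835)^(1/4) = 95.59 K.
The atmosphere warms the surface by 13.46 K.

13.5 K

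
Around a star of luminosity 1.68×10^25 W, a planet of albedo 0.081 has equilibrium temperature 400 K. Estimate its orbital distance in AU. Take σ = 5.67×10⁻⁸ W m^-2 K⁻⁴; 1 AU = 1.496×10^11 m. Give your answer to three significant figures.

0.0972 AU

Energy balance gives S = 4σT⁴/(1−α) = 6318 W m^-2.
From L = 4πd²S, d = √(1.68×10^25/(4π·6318)) = 1.455×10^10 m = 0.09724 AU.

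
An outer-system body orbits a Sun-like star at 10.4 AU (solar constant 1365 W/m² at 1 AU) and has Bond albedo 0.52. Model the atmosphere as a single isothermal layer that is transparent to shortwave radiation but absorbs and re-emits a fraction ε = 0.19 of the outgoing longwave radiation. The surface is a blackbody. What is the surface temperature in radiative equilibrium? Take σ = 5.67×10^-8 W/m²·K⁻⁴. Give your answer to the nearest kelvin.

By the inverse-square law, S = 1365/10.4² = 12.62 W/m².
The planet radiates to space at T_e = [S(1−α)/(4σ)]^(1/4) = 71.89 K.
The surface balance (absorbed SW + ε·downward IR = σT_s⁴) with T_a⁴ = T_s⁴/2 reduces to T_s = T_e·[2/(2−ε)]^¼ = 73.71 K.

74 K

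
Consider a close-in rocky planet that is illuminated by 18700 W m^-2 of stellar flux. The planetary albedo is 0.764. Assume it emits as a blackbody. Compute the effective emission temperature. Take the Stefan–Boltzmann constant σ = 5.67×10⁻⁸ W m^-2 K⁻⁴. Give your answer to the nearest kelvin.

373 kelvin

Absorbed flux (global mean): S(1−α)/4 = 18700·0.236/4 = 1103 W m^-2.
Set σT⁴ = 1103 → T = (1103/σ)^(1/4) = 373.5 K.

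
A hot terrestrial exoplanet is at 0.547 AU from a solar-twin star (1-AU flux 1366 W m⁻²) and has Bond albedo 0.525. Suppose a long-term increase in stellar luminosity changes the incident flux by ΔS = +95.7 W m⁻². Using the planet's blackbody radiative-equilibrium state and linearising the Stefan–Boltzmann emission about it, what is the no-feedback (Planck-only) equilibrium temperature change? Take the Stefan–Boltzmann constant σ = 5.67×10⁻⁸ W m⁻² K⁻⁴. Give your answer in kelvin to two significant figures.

Flux at the orbit: S = 1366/(0.547)² = 4565 W m⁻².
The baseline emission temperature is T_e = 312.7 K.
ΔF = Δ[S(1−α)]/4 = (1−0.525)·+95.7/4 = 11.36 W m⁻².
The Planck feedback parameter is 4σT_e³ = 6.935 W m⁻²/K.
ΔT₀ = ΔF/λ_P = 11.36/6.935 = 1.64 K.

1.6 K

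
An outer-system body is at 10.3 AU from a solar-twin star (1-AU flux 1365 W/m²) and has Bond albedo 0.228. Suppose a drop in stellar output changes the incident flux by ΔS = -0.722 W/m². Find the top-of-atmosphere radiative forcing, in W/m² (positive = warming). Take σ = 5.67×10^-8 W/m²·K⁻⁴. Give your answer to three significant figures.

By the inverse-square law, S = 1365/10.3² = 12.87 W/m².
Only a fraction (1−α) is absorbed and it's spread over 4πR², so ΔF = (1−α)ΔS/4 = -0.1393 W/m².

-0.139 W/m²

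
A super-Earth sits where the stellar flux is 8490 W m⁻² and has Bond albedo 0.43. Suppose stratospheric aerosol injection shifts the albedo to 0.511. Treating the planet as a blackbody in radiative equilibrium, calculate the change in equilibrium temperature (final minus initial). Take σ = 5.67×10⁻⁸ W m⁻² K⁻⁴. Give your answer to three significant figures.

Before: T₁ = [8490·0.57/(4σ)]^(1/4) = 382.2 K.
After:  T₂ = [8490·0.489/(4σ)]^(1/4) = 367.8 K.
ΔT = T₂ − T₁ = -14.37 K.

-14.4 K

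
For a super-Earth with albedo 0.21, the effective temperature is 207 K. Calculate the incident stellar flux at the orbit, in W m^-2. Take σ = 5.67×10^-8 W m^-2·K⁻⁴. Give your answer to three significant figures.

From S(1−α)/4 = σT⁴: S = 4σT⁴/(1−α).
The emitted flux is σT⁴ = 104.1 W m^-2.
S = 4·104.1/0.79 = 527.1 W m^-2.

527 W m^-2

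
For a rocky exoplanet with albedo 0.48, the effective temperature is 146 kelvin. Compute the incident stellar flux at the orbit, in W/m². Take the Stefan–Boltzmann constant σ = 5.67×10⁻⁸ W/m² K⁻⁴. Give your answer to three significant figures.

198 W/m²

Invert the energy balance for S: S = 4σT⁴/(1−α).
σT⁴ = 5.67×10⁻⁸·(146)⁴ = 25.76 W/m².
S = 4·25.76/0.52 = 198.2 W/m².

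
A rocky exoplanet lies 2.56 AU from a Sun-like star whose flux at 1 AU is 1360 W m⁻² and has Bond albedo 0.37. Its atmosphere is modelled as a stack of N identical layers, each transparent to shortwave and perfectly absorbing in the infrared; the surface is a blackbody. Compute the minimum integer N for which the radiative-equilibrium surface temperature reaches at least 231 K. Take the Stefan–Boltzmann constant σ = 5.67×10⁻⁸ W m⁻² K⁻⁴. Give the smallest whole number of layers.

By the inverse-square law, S = 1360/2.56² = 207.5 W m⁻².
OLR = S(1−α)/4 = 32.68 W m⁻²; the top layer radiates at T_e = 154.9 K.
T_s = (N+1)^(1/4)·T_e ≥ 231 K requires N+1 ≥ (T_s/T_e)⁴ = (231/154.9)⁴ = 4.940.
Rounding up, N = 4.

4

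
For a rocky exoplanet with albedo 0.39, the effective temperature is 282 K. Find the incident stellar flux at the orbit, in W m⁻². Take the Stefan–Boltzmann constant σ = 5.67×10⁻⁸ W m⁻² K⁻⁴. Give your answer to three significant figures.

From S(1−α)/4 = σT⁴: S = 4σT⁴/(1−α).
σT⁴ = 5.67×10⁻⁸·(282)⁴ = 358.6 W m⁻².
So S = 4×358.6/(1−0.39) = 2351 W m⁻².

2350 W m⁻²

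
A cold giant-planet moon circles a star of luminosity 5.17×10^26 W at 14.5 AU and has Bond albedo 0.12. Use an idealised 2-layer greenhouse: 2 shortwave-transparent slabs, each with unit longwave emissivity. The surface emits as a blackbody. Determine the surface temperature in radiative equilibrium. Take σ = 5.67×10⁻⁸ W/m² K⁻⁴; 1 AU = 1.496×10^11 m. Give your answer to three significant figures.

Orbital distance: d = 14.5 AU = 2.169×10^12 m.
Spreading L over a sphere of radius d: S = 5.17×10^26/(4π·2.17×10^12²) = 8.743 W/m².
Top-of-atmosphere balance: σT_e⁴ = S(1−α)/4 = 1.924 W/m² → T_e = 76.32 K.
For an N-layer opaque stack, T_s⁴ = (N+1)T_e⁴, hence T_s = (3)^(1/4)×76.32 K = 100.4 K.

100 K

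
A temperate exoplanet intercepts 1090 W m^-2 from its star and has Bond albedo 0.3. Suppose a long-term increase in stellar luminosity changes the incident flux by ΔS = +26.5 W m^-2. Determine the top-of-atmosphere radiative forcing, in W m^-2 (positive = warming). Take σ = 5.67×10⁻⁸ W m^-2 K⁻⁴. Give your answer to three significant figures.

TOA radiative forcing: ΔF = (1−α)ΔS/4 = 0.7·(+26.5)/4 = 4.637 W m^-2.

4.64 W m^-2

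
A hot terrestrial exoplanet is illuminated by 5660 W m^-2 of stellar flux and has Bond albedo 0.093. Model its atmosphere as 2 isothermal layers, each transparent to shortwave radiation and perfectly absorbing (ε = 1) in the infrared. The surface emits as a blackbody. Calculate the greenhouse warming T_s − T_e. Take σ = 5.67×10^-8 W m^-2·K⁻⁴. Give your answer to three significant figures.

123 K

The effective emission temperature is T_e = [S(1−α)/(4σ)]^¼ = 387.9 K.
T_s = (N+1)^(1/4)·T_e = 510.5 K.
So the greenhouse effect raises the surface by 510.5 − 387.9 = 122.6 K.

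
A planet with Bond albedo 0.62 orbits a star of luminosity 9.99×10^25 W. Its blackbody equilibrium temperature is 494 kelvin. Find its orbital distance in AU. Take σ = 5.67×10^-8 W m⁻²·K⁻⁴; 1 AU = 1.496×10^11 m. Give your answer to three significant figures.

Energy balance gives S = 4σT⁴/(1−α) = 35540 W m⁻².
Then d = [L/(4πS)]^(1/2) = 1.496×10^10 m, i.e. 0.09997 AU.

0.100 AU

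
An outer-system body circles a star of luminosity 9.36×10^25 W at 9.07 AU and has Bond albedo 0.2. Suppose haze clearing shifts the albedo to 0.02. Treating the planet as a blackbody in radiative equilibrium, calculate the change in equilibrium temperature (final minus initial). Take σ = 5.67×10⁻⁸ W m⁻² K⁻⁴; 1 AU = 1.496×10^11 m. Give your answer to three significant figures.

3.20 K

Orbital distance: d = 9.07 AU = 1.357×10^12 m.
Spreading L over a sphere of radius d: S = 9.36×10^25/(4π·1.36×10^12²) = 4.046 W m⁻².
Before: T₁ = [4.046·0.8/(4σ)]^(1/4) = 61.46 K.
With α = 0.02, T₂ = 64.66 K.
Change: 64.66 − 61.46 = 3.199 K.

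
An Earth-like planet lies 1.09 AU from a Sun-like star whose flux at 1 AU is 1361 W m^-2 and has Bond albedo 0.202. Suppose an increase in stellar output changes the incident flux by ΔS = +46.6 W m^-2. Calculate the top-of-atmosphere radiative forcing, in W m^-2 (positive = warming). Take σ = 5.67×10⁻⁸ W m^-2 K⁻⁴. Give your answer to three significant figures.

By the inverse-square law, S = 1361/1.09² = 1146 W m^-2.
ΔF = Δ[S(1−α)]/4 = (1−0.202)·+46.6/4 = 9.297 W m^-2.

9.30 W m^-2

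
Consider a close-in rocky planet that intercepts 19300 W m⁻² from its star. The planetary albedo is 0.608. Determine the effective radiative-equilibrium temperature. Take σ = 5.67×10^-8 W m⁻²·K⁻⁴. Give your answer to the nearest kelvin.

427 K

Averaging over the sphere, the absorbed flux is S(1−α)/4 = 1891 W m⁻².
Balancing against σT⁴: T = (1891/5.67×10⁻⁸)^(1/4) = 427.4 K.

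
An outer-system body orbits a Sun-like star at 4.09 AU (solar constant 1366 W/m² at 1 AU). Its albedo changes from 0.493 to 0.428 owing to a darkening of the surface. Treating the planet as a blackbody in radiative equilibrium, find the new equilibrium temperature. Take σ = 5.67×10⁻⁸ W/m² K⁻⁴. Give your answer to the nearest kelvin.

120 K

Irradiance scales as 1/d², so S = 1366 W/m² × (1/4.09)² = 81.66 W/m².
T₂ = [S(1−α₂)/(4σ)]^(1/4) = [81.66·0.572/(4σ)]^(1/4) = 119.8 K.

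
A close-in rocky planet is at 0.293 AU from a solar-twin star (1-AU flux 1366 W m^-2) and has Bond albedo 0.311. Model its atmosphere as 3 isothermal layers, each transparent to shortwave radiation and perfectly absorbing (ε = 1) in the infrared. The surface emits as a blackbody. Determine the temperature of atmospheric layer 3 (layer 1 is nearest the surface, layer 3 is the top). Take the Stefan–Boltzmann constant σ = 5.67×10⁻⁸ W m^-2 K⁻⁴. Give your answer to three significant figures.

Flux at the orbit: S = 1366/(0.293)² = 15910 W m^-2.
The effective emission temperature is T_e = [S(1−α)/(4σ)]^¼ = 468.9 K.
The net upward flux σT_e⁴ is constant between every pair of levels, so T_k⁴ = (N+1−k)T_e⁴.
With k = 3: T_3 = (3+1−3)^¼·468.9 K = 468.9 K.

469 K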